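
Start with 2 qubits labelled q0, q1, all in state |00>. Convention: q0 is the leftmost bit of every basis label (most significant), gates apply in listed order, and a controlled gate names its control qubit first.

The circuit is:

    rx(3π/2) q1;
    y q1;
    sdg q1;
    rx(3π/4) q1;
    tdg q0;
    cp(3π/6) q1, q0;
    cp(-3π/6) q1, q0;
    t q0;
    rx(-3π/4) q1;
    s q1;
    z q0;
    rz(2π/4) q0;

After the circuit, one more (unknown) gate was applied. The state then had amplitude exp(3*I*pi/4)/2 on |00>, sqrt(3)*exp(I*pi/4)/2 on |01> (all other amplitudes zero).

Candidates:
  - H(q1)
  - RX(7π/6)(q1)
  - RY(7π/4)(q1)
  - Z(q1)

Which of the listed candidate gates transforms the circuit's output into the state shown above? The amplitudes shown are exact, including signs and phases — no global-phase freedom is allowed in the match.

It was RX(7π/6)(q1) that produced the state shown. Key observation: steps 3-10 multiply out to the identity, so the circuit reduces to the remaining gates.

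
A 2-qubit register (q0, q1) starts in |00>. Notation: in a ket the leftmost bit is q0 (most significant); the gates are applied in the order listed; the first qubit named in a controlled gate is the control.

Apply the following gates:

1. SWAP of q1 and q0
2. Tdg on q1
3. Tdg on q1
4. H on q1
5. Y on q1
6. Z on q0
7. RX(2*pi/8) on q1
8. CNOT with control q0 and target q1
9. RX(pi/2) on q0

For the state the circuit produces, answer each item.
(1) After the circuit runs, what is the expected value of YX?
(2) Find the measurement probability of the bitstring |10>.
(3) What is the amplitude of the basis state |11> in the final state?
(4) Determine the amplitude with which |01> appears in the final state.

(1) The observable YX averages to 1.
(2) Outcome |10> occurs with probability 1/4.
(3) The amplitude on |11> is sqrt(sqrt(2) + 2)/4 + I*sqrt(2 - sqrt(2))/4.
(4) The amplitude on |01> is -sqrt(2 - sqrt(2))/4 + I*sqrt(sqrt(2) + 2)/4.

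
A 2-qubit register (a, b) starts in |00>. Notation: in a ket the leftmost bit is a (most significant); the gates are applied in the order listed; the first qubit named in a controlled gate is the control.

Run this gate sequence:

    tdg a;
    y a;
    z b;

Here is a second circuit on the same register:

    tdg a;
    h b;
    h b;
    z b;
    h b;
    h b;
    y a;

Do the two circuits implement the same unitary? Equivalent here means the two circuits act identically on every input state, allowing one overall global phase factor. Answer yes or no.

Yes, they are equivalent — the unitaries differ by at most a global phase.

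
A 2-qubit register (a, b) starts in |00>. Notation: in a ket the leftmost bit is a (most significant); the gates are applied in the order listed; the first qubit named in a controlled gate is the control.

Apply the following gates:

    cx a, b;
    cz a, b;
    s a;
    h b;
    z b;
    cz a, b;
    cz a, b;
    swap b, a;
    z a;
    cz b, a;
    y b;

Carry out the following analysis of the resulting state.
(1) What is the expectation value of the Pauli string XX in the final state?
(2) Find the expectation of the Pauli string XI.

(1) The observable XX averages to 0.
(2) The expectation value of XI is 1.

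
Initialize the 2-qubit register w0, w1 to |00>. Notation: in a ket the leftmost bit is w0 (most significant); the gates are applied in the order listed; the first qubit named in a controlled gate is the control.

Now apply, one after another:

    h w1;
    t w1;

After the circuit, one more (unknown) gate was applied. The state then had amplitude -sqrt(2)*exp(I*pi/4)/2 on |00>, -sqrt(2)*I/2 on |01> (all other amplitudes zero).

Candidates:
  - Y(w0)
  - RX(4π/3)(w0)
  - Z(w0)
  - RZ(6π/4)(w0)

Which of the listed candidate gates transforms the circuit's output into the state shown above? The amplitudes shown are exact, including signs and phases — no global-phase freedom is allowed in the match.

The applied gate was RZ(6π/4)(w0).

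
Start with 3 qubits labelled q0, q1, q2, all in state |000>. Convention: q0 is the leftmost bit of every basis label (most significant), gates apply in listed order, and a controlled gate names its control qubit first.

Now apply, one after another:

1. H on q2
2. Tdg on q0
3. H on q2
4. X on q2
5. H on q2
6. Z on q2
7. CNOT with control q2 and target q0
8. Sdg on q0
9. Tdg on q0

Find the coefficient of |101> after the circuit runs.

|101> carries amplitude -sqrt(2)*exp(I*pi/4)/2 in the final state.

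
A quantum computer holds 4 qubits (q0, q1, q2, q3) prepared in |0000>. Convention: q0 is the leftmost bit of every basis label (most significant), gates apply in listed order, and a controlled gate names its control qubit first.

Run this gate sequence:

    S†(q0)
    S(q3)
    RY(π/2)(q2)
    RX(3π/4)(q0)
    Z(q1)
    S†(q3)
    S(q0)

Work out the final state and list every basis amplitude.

After the circuit, the state carries amplitude sqrt(4 - 2*sqrt(2))/4 on |0000>, sqrt(4 - 2*sqrt(2))/4 on |0010>, sqrt(2*sqrt(2) + 4)/4 on |1000>, sqrt(2*sqrt(2) + 4)/4 on |1010>, and 0 on every other basis state.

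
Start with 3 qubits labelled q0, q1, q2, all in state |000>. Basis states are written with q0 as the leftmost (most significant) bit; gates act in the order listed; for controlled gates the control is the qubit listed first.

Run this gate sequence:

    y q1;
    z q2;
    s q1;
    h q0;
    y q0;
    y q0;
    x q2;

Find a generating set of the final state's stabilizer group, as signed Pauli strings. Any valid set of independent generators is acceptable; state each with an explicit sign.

The final state is stabilized by the group generated by +XII, -IZI, -IIZ; other independent generating sets are equally valid.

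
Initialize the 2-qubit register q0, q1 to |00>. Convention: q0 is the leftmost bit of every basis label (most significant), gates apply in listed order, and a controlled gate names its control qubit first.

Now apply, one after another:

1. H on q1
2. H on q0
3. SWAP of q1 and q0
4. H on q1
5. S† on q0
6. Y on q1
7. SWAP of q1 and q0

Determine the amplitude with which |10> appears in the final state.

The final state's coefficient on |10> equals sqrt(2)*I/2.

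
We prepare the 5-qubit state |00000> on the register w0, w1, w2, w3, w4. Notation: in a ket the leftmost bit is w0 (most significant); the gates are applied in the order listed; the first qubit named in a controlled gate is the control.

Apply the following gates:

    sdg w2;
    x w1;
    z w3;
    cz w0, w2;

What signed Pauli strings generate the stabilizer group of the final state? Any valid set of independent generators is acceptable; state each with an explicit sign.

The final state is stabilized by the group generated by +ZIIII, -IZIII, +IIZII, +IIIZI, +IIIIZ; other independent generating sets are equally valid.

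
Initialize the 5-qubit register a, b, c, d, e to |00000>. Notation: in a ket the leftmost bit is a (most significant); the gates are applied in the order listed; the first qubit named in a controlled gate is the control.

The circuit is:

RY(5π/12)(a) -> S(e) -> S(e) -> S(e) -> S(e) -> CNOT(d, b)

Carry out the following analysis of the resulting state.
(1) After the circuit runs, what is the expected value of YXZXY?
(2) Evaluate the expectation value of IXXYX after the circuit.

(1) In the final state, YXZXY has expectation 0.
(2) The expectation value of IXXYX is 0.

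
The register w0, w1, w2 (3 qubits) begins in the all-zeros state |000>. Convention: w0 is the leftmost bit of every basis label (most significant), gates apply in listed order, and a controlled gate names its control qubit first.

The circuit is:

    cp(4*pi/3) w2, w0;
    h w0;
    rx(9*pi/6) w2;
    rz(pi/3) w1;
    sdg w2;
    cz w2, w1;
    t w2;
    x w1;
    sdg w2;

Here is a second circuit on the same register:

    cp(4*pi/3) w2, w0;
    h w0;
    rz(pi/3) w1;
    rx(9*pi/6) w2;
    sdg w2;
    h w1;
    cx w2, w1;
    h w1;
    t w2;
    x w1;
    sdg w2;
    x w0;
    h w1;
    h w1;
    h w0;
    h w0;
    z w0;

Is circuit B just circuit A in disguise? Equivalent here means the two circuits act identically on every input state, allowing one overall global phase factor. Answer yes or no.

No, they are not equivalent — no single phase factor reconciles the two unitaries.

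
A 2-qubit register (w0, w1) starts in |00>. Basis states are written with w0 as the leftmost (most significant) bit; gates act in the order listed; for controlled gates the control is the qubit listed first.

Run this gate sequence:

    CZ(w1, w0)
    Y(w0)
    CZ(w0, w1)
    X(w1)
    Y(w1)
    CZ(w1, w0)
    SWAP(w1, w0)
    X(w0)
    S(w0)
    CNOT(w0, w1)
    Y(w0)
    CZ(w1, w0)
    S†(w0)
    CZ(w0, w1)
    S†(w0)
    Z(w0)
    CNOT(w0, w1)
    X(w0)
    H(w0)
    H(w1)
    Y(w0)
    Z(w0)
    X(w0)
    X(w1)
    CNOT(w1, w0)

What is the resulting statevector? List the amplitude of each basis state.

The resulting statevector has amplitude -I/2 on |00>, I/2 on |01>, I/2 on |10>, -I/2 on |11>.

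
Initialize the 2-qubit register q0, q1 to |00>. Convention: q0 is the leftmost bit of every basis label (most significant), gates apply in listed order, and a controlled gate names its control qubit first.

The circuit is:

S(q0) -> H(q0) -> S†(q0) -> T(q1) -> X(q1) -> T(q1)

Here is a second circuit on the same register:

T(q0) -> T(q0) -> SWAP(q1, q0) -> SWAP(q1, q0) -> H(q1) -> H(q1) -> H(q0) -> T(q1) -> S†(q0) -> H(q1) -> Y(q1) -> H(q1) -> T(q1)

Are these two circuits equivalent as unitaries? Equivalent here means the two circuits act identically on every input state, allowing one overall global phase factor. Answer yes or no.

No: there is an input state on which the two circuits produce genuinely different outputs (not merely differing by a phase).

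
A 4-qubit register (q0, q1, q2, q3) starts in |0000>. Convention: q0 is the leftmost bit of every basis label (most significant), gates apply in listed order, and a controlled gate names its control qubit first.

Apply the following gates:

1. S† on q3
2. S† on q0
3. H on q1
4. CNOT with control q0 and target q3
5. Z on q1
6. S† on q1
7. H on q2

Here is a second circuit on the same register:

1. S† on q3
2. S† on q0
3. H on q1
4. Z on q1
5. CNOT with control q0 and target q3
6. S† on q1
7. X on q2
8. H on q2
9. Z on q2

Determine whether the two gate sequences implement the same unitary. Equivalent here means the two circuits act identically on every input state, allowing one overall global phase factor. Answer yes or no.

Yes: on every input state the two circuits agree up to one overall phase factor.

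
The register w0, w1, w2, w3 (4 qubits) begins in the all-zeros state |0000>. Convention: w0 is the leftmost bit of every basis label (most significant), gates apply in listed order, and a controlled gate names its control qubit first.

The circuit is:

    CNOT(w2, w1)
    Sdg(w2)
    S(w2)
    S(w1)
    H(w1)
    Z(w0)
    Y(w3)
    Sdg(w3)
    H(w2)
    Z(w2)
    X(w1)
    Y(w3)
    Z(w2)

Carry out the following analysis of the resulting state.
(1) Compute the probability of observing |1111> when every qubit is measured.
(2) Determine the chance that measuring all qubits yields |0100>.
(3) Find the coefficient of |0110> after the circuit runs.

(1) Outcome |1111> occurs with probability 0.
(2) A full measurement returns |0100> with probability 1/4.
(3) The final state's coefficient on |0110> equals -I/2.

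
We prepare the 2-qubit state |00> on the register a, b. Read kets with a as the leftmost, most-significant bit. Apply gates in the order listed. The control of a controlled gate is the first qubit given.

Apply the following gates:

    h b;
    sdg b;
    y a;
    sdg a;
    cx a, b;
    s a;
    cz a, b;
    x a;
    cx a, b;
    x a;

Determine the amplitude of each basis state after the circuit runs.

After the circuit, the state carries amplitude 0 on |00>, 0 on |01>, sqrt(2)/2 on |10>, -sqrt(2)*I/2 on |11>.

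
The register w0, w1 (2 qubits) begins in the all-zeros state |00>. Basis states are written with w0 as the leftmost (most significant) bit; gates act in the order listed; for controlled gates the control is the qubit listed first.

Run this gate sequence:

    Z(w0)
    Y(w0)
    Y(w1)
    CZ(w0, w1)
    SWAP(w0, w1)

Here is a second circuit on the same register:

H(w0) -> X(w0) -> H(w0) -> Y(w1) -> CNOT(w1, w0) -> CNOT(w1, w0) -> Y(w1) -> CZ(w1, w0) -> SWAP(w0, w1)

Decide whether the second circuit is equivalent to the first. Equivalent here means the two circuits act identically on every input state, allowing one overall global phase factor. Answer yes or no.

No, they are not equivalent — no single phase factor reconciles the two unitaries.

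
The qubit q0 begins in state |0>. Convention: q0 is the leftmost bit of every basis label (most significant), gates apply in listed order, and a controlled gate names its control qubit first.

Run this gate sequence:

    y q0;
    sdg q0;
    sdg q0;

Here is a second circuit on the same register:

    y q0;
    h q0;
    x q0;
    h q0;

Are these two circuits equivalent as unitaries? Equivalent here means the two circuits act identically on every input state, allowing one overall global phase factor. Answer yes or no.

Yes: on every input state the two circuits agree up to one overall phase factor.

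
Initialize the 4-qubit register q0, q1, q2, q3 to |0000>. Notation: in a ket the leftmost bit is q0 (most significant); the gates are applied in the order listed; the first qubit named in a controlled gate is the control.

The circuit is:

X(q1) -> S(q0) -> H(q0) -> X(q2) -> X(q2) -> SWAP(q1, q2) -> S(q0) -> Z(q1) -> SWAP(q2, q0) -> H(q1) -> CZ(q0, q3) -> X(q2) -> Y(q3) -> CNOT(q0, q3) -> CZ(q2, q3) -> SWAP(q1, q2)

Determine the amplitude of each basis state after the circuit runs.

After the circuit, the state carries amplitude -1/2 on |1000>, -1/2 on |1010>, I/2 on |1100>, I/2 on |1110>, and 0 on every other basis state. Key observation: gates 4-5 undo each other exactly, leaving only the rest of the circuit to track.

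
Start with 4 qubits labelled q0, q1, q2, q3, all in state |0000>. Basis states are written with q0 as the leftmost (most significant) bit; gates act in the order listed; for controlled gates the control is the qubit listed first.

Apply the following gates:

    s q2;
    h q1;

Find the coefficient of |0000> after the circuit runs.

The final state's coefficient on |0000> equals sqrt(2)/2.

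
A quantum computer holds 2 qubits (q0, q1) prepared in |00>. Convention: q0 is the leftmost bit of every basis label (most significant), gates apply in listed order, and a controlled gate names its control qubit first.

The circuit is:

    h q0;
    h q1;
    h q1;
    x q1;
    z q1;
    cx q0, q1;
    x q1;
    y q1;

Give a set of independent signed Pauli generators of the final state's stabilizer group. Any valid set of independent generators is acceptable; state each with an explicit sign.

One valid set of independent stabilizer generators is -XX, -ZZ (any independent generating set of the same group is equally correct). Key observation: the block from step 2 through step 3 cancels to the identity and can be dropped.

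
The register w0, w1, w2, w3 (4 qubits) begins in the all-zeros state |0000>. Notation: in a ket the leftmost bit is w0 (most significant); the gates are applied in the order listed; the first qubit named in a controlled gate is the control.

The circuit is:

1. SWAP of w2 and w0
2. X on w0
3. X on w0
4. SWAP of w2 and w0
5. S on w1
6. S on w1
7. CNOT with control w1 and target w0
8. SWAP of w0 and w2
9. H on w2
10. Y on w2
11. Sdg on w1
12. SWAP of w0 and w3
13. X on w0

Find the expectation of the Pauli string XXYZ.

The observable XXYZ averages to 0.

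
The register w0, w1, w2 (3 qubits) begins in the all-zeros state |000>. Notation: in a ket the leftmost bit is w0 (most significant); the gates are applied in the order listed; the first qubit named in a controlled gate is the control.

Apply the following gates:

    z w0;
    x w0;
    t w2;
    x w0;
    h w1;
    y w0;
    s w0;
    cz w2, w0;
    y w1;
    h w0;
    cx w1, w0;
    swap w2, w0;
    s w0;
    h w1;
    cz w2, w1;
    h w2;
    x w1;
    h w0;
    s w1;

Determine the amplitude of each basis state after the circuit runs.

The final amplitudes are -sqrt(2)/2 on |011>, -sqrt(2)/2 on |111>, and 0 on every other basis state.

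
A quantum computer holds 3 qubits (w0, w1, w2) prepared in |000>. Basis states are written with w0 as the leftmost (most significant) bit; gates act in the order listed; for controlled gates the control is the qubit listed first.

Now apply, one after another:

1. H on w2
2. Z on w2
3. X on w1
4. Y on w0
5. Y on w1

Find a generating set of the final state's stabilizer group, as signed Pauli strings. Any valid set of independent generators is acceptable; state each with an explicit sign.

One valid set of independent stabilizer generators is -IIX, -ZII, +IZI (any independent generating set of the same group is equally correct).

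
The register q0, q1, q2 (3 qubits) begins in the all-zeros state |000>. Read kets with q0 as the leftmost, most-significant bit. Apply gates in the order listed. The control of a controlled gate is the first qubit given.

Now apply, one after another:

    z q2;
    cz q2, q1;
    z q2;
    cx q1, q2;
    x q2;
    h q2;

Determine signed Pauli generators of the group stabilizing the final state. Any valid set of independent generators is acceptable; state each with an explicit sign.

The final state is stabilized by the group generated by -IIX, +ZII, +IZI; other independent generating sets are equally valid.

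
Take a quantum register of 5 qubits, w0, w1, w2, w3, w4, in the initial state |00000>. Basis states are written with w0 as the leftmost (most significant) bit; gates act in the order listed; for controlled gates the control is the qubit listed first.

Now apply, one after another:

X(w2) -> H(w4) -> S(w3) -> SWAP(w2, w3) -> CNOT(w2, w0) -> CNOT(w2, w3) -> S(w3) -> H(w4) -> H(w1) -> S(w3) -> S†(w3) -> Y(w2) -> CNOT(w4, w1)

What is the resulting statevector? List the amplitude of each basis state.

The resulting statevector has amplitude -sqrt(2)/2 on |00110>, -sqrt(2)/2 on |01110>, and 0 on every other basis state.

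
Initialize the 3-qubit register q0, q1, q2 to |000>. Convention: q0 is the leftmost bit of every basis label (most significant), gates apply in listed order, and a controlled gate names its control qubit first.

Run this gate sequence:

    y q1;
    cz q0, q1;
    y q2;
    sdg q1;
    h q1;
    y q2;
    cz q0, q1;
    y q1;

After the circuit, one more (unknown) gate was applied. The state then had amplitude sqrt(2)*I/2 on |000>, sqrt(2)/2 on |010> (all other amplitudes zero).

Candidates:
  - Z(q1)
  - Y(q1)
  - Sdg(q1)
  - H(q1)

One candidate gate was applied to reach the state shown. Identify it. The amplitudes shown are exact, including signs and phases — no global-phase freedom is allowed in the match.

The applied gate was Sdg(q1).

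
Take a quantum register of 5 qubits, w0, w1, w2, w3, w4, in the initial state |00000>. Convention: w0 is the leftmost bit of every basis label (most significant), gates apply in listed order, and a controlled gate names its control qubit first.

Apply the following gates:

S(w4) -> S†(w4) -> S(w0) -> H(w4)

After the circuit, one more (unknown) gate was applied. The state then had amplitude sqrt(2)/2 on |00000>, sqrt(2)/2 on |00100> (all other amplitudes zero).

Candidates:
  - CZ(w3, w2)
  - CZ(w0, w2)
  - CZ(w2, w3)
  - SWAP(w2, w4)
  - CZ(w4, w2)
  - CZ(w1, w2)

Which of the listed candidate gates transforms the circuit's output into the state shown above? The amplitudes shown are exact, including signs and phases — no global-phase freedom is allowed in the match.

The applied gate was SWAP(w2, w4). Key observation: the block from step 1 through step 2 cancels to the identity and can be dropped.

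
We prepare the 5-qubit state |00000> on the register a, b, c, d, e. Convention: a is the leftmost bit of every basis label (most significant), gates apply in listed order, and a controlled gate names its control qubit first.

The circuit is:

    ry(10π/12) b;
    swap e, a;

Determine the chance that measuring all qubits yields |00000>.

A full measurement returns |00000> with probability 1/2 - sqrt(3)/4.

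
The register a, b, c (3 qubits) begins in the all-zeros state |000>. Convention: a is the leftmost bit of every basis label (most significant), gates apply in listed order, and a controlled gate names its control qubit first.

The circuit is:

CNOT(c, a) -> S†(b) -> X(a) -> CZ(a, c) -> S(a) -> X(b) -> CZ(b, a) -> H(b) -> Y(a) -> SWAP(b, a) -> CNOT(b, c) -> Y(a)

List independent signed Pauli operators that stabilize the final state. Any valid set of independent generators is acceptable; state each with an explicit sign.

One valid set of independent stabilizer generators is +XII, +IZI, +IIZ (any independent generating set of the same group is equally correct).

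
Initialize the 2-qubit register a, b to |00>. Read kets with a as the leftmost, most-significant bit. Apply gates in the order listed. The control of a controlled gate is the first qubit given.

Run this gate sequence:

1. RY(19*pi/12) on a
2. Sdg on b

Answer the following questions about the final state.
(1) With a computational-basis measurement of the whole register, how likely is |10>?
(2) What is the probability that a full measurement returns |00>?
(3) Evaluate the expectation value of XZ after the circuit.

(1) The probability of measuring |10> is -sqrt(6)/8 + sqrt(2)/8 + 1/2.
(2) The probability of measuring |00> is -sqrt(2)/8 + sqrt(6)/8 + 1/2.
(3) In the final state, XZ has expectation -sqrt(6)/4 - sqrt(2)/4.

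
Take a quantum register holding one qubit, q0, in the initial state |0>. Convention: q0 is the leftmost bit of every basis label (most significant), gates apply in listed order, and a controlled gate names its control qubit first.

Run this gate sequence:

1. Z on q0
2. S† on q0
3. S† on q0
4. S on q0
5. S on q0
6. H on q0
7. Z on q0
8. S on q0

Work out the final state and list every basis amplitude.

The resulting statevector has amplitude sqrt(2)/2 on |0>, -sqrt(2)*I/2 on |1>.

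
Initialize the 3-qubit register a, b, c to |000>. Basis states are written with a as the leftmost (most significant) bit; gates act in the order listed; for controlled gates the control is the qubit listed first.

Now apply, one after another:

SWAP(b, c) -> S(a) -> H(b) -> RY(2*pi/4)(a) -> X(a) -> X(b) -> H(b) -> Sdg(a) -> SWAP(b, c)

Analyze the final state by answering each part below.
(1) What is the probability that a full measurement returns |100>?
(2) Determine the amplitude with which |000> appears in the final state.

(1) Outcome |100> occurs with probability 1/2.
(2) |000> carries amplitude sqrt(2)/2 in the final state.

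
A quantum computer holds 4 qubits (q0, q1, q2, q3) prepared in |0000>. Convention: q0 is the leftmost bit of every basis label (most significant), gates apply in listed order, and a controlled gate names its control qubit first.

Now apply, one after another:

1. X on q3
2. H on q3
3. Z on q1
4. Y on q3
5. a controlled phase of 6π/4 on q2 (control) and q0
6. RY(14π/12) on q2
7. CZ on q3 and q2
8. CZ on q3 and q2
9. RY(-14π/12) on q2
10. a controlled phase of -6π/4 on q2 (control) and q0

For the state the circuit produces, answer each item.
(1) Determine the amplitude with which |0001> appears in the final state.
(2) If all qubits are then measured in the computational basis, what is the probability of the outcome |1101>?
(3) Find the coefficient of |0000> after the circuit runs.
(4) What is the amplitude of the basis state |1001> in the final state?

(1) The amplitude on |0001> is sqrt(2)*I/2. Key observation: the block from step 5 through step 10 cancels to the identity and can be dropped.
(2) A full measurement returns |1101> with probability 0.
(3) |0000> carries amplitude sqrt(2)*I/2 in the final state.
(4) The final state's coefficient on |1001> equals 0.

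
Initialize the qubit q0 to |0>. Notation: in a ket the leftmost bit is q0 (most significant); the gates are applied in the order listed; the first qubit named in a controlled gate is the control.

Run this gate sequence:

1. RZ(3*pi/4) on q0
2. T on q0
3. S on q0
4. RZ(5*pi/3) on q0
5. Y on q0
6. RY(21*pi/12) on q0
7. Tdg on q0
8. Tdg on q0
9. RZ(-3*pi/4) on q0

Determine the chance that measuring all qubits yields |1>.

Outcome |1> occurs with probability sqrt(2)/4 + 1/2.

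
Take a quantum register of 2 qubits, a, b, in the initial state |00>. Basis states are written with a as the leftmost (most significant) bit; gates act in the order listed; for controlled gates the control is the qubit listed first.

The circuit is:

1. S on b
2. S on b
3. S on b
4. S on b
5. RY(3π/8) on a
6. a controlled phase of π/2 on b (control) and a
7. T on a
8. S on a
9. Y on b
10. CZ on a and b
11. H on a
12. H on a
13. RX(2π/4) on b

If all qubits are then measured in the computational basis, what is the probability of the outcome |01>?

The probability of measuring |01> is sqrt(2 - sqrt(2))/8 + 1/4. Key observation: the block from step 1 through step 4 cancels to the identity and can be dropped.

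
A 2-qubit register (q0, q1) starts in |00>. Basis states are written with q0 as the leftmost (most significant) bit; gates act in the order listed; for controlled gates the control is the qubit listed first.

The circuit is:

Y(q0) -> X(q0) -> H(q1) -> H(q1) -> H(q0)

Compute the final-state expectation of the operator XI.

The expectation value of XI is 1.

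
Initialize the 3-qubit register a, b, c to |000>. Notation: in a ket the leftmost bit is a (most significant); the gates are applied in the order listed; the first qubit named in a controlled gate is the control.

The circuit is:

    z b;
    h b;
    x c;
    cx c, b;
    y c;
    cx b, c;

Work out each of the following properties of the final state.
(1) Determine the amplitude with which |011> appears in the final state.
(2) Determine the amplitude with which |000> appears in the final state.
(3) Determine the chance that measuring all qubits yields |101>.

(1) |011> carries amplitude -sqrt(2)*I/2 in the final state.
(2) |000> carries amplitude -sqrt(2)*I/2 in the final state.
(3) Outcome |101> occurs with probability 0.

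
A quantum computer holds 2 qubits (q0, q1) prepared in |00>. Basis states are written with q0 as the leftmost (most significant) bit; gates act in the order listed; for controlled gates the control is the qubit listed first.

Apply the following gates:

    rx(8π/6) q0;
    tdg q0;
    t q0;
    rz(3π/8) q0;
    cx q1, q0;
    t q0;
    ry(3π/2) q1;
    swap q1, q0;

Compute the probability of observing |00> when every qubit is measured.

A full measurement returns |00> with probability 1/8.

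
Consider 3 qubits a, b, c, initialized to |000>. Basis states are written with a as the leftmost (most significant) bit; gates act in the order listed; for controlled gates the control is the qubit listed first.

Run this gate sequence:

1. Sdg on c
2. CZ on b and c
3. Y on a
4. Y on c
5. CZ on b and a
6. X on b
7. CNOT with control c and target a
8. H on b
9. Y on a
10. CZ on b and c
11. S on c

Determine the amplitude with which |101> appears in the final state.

The amplitude on |101> is sqrt(2)/2.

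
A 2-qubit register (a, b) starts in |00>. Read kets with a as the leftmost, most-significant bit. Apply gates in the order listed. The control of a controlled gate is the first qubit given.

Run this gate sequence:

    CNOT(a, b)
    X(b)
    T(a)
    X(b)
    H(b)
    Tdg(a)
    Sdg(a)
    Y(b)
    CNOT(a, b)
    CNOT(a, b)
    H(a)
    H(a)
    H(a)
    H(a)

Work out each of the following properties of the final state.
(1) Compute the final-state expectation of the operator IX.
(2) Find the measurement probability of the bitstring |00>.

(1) The observable IX averages to -1. Key observation: the block from step 11 through step 14 cancels to the identity and can be dropped.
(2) Outcome |00> occurs with probability 1/2.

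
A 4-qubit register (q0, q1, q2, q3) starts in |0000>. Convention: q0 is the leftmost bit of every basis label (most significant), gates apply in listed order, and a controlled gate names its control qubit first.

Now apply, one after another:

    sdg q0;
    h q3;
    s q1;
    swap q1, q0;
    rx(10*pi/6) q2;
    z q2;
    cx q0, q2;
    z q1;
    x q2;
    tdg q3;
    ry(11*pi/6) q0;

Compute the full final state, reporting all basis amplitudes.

After the circuit, the state carries amplitude I*(-sqrt(3) - 1)/8 on |0000>, (-sqrt(3) - 1)*exp(I*pi/4)/8 on |0001>, sqrt(3)/8 + 3/8 on |0010>, (-3 - sqrt(3))*exp(3*I*pi/4)/8 on |0011>, 0 on |0100>, 0 on |0101>, 0 on |0110>, 0 on |0111>, I*(-1 + sqrt(3))/8 on |1000>, (-1 + sqrt(3))*exp(I*pi/4)/8 on |1001>, -3/8 + sqrt(3)/8 on |1010>, (3 - sqrt(3))*exp(3*I*pi/4)/8 on |1011>, 0 on |1100>, 0 on |1101>, 0 on |1110>, 0 on |1111>.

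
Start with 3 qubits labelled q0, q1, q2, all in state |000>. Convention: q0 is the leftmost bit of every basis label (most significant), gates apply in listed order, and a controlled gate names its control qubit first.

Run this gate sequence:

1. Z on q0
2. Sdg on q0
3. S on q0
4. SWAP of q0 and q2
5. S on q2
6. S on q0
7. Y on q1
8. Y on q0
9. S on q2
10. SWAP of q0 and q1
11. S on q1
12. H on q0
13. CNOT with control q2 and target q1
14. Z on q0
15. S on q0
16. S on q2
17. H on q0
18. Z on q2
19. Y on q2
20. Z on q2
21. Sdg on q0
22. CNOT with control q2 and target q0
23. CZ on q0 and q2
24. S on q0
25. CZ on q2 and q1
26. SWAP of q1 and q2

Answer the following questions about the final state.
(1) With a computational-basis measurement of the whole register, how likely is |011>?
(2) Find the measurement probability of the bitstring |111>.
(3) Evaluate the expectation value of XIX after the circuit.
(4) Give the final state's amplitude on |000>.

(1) A full measurement returns |011> with probability 1/2.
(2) A full measurement returns |111> with probability 1/2.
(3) In the final state, XIX has expectation 0.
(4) The final state's coefficient on |000> equals 0.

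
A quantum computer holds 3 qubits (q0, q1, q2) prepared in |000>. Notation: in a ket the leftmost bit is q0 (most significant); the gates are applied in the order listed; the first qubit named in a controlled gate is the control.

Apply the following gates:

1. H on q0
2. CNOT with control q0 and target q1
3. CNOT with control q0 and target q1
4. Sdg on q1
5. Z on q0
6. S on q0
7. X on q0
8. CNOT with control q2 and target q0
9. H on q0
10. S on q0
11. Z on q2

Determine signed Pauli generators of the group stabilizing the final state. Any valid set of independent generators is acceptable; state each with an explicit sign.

The stabilizer group can be generated by +XII, +IZI, +IIZ, among other valid generating sets. Key observation: the block from step 2 through step 3 cancels to the identity and can be dropped.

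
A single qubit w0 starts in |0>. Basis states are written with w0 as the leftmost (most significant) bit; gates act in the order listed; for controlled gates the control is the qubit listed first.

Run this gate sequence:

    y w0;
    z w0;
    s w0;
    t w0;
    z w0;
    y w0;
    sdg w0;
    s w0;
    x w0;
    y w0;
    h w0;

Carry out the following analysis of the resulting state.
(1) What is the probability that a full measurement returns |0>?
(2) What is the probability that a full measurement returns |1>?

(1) A full measurement returns |0> with probability 1/2.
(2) The probability of measuring |1> is 1/2.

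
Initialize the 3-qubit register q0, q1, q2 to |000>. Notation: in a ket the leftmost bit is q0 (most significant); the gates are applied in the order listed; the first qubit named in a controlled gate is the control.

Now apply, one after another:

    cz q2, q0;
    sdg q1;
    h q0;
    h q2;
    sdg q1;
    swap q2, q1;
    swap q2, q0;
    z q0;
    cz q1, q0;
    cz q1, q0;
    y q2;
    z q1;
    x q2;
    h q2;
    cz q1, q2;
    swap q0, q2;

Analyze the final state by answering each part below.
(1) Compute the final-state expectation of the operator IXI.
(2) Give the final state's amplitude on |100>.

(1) The observable IXI averages to 1.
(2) |100> carries amplitude sqrt(2)*I/2 in the final state.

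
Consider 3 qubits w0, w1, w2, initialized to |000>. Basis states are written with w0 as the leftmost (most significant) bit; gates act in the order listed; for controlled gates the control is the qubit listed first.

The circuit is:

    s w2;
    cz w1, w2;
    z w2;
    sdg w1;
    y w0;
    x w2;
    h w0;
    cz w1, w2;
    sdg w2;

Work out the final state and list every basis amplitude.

The final amplitudes are sqrt(2)/2 on |001>, -sqrt(2)/2 on |101>, and 0 on every other basis state.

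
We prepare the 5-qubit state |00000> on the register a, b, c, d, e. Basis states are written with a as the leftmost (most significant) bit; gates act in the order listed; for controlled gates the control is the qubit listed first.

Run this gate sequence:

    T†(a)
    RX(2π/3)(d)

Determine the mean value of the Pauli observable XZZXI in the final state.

The expectation value of XZZXI is 0.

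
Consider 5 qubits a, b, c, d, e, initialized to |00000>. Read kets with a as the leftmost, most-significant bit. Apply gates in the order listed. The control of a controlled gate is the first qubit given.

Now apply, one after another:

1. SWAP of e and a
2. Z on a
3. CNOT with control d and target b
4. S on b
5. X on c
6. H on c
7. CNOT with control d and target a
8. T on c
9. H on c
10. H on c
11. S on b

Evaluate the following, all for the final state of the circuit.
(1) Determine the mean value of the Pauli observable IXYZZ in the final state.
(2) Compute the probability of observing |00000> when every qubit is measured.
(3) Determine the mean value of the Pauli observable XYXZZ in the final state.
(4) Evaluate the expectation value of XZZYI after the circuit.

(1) The observable IXYZZ averages to 0. Key observation: steps 9-10 multiply out to the identity, so the circuit reduces to the remaining gates.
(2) Outcome |00000> occurs with probability 1/2.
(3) The expectation value of XYXZZ is 0.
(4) The expectation value of XZZYI is 0.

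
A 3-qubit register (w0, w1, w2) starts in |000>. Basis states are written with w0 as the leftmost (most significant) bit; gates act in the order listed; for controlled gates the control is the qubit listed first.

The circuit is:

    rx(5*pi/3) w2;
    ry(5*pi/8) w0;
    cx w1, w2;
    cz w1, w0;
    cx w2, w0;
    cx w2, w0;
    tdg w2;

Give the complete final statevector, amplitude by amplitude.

After the circuit, the state carries amplitude -sqrt(3)*cos(5*pi/16)/2 on |000>, -exp(I*pi/4)*cos(5*pi/16)/2 on |001>, 0 on |010>, 0 on |011>, -sqrt(3)*sin(5*pi/16)/2 on |100>, -exp(I*pi/4)*sin(5*pi/16)/2 on |101>, 0 on |110>, 0 on |111>. Key observation: gates 5-6 undo each other exactly, leaving only the rest of the circuit to track.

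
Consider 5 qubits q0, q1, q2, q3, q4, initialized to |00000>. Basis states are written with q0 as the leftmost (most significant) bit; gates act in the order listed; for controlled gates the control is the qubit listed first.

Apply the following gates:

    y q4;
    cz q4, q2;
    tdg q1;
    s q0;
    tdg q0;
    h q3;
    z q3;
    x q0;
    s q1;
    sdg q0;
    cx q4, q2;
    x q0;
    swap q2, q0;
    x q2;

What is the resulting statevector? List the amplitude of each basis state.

The final amplitudes are sqrt(2)/2 on |10101>, -sqrt(2)/2 on |10111>, and 0 on every other basis state.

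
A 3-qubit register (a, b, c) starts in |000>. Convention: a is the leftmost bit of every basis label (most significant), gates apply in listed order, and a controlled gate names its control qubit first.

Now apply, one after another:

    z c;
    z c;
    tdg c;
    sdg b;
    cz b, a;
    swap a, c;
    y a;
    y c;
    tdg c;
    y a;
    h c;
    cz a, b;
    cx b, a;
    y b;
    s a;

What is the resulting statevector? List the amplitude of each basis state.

After the circuit, the state carries amplitude sqrt(2)*exp(3*I*pi/4)/2 on |010>, -sqrt(2)*exp(3*I*pi/4)/2 on |011>, and 0 on every other basis state.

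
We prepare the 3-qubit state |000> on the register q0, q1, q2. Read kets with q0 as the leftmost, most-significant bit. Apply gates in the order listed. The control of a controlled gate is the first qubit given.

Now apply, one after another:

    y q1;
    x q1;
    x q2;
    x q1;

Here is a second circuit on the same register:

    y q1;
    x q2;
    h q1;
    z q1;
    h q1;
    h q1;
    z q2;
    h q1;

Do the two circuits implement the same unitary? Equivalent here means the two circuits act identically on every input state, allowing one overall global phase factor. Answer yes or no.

No: there is an input state on which the two circuits produce genuinely different outputs (not merely differing by a phase).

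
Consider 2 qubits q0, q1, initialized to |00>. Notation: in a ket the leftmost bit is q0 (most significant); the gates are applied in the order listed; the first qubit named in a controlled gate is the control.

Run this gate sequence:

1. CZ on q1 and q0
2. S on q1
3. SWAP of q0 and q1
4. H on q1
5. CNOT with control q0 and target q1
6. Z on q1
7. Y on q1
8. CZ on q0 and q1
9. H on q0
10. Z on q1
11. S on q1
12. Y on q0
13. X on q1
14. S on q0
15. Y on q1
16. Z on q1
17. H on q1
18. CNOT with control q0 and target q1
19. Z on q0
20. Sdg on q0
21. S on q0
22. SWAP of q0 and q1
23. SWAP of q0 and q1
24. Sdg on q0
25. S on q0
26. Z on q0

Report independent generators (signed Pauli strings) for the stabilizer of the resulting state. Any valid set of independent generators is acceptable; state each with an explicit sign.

The stabilizer group can be generated by +XZ, +ZY, among other valid generating sets. Key observation: steps 19-26 multiply out to the identity, so the circuit reduces to the remaining gates.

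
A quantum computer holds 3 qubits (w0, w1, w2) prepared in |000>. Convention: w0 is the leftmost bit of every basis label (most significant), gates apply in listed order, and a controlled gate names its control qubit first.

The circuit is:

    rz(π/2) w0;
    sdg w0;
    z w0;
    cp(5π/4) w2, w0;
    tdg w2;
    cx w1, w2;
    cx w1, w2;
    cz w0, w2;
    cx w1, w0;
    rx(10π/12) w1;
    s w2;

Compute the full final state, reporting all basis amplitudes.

After the circuit, the state carries amplitude (-sqrt(6) + sqrt(2))*exp(3*I*pi/4)/4 on |000>, (-sqrt(6) - sqrt(2))*exp(I*pi/4)/4 on |010>, and 0 on every other basis state.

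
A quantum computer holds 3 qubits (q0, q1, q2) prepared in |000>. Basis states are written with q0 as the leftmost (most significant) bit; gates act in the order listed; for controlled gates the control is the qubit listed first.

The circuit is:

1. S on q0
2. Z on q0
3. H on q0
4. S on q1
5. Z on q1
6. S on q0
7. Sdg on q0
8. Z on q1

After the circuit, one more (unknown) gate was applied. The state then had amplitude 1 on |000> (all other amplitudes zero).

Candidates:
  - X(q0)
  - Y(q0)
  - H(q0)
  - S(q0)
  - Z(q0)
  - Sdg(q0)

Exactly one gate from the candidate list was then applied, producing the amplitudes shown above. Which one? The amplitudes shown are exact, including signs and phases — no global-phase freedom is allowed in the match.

It was H(q0) that produced the state shown.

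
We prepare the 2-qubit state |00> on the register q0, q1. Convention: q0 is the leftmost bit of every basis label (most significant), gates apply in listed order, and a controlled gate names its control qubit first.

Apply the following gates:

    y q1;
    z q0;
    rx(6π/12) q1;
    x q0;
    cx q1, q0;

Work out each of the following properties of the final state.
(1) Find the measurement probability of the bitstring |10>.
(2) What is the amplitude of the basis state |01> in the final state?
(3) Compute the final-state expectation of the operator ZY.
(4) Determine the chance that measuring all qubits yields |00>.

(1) Outcome |10> occurs with probability 1/2.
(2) The amplitude on |01> is sqrt(2)*I/2.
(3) In the final state, ZY has expectation 0.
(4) The probability of measuring |00> is 0.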